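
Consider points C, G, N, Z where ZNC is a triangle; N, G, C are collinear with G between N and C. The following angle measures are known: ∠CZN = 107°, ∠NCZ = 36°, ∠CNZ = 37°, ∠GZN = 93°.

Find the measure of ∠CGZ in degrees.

1. ∠GNZ = 37°  [G on ray NC]
2. ∠NGZ = 50°  [△ZNG]
3. ∠CGZ = 130°  [linear pair at G on NC]

∠CGZ = 130°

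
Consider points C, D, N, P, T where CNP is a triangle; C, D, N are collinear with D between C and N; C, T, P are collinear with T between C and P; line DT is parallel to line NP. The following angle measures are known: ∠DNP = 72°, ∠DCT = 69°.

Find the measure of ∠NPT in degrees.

∠NPT = 39°

1. ∠CNP = 72°  [D on ray NC]
2. ∠NCP = 69°  [D on CN, T on CP]
3. ∠CPN = 39°  [△CNP]
4. ∠NPT = 39°  [T on ray PC]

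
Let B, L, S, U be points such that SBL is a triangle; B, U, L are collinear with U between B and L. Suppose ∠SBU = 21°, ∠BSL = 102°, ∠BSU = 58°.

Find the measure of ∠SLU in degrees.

∠SLU = 57°

1. ∠LBS = 21°  [U on ray BL]
2. ∠BLS = 57°  [△SBL]
3. ∠SLU = 57°  [U on ray LB]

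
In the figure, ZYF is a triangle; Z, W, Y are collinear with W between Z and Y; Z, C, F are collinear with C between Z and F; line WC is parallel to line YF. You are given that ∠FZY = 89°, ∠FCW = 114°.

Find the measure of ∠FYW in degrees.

∠FYW = 25°

1. ∠CZW = 89°  [W on ZY, C on ZF]
2. ∠WCZ = 66°  [linear pair at C on ZF]
3. ∠CWZ = 25°  [△ZWC]
4. ∠CWY = 155°  [linear pair at W on ZY]
5. ∠FYW = 25°  [WC∥YF, co-interior at Y–W]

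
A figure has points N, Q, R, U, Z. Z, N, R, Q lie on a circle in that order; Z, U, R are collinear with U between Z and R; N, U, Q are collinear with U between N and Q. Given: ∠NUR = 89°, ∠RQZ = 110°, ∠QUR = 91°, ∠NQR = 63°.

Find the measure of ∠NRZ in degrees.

∠NRZ = 47°

1. ∠RNZ = 70°  [cyclic ZNRQ, opposite ∠N+∠Q]
2. ∠NZR = 63°  [same arc NR]
3. ∠NRZ = 47°  [△ZNR]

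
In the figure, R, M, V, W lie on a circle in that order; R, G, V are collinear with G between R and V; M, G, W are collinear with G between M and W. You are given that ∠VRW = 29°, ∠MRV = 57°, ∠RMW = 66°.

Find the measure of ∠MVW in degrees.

1. ∠VMW = 29°  [same arc VW]
2. ∠MWV = 57°  [same arc MV]
3. ∠MVW = 94°  [△MVW]

∠MVW = 94°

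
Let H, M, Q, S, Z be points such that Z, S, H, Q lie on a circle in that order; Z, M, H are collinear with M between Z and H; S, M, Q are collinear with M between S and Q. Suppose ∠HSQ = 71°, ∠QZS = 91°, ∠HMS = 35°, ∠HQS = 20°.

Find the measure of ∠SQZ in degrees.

∠SQZ = 74°

1. ∠HZQ = 71°  [same arc HQ]
2. ∠QMZ = 35°  [vertical angles at M]
3. ∠SQZ = 74°  [△ZMQ]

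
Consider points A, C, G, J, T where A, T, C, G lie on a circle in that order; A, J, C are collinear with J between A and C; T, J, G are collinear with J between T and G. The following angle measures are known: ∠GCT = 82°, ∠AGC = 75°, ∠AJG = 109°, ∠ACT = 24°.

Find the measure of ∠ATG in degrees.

∠ATG = 58°

1. ∠GAT = 98°  [cyclic ATCG, opposite ∠A+∠C]
2. ∠AGT = 24°  [same arc AT]
3. ∠ATG = 58°  [△ATG]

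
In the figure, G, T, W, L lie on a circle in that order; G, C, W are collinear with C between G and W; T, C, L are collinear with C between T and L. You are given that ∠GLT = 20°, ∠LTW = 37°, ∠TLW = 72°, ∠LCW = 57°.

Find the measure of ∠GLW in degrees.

1. ∠LGW = 37°  [same arc WL]
2. ∠GWL = 51°  [△WCL]
3. ∠GLW = 92°  [△GWL]

∠GLW = 92°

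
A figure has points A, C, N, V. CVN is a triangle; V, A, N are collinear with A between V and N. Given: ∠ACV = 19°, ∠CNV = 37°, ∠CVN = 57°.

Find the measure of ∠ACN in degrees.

1. ∠ANC = 37°  [A on ray NV]
2. ∠AVC = 57°  [A on ray VN]
3. ∠CAV = 104°  [△CVA]
4. ∠CAN = 76°  [linear pair at A on VN]
5. ∠ACN = 67°  [△CAN]

∠ACN = 67°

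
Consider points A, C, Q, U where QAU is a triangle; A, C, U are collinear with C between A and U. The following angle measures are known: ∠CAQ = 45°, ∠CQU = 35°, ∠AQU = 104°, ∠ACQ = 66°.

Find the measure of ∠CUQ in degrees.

1. ∠QAU = 45°  [C on ray AU]
2. ∠AUQ = 31°  [△QAU]
3. ∠CUQ = 31°  [C on ray UA]

∠CUQ = 31°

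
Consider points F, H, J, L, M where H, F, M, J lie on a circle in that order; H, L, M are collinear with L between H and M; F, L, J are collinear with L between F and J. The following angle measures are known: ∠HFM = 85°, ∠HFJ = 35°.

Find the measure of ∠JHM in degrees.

∠JHM = 50°

1. ∠HJM = 95°  [cyclic HFMJ, opposite ∠F+∠J]
2. ∠HMJ = 35°  [same arc HJ]
3. ∠JHM = 50°  [△HMJ]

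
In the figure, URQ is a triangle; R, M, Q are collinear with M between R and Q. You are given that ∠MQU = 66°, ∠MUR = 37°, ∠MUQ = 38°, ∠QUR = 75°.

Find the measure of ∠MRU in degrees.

1. ∠RQU = 66°  [M on ray QR]
2. ∠QRU = 39°  [△URQ]
3. ∠MRU = 39°  [M on ray RQ]

∠MRU = 39°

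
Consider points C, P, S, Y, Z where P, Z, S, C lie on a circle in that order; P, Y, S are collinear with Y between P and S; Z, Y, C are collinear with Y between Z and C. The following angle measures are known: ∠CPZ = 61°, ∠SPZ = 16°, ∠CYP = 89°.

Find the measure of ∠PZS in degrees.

1. ∠CSZ = 119°  [cyclic PZSC, opposite ∠P+∠S]
2. ∠SCZ = 16°  [same arc ZS]
3. ∠SYZ = 89°  [vertical angles at Y]
4. ∠CZS = 45°  [△ZSC]
5. ∠PSZ = 46°  [△ZYS]
6. ∠PZS = 118°  [△PZS]

∠PZS = 118°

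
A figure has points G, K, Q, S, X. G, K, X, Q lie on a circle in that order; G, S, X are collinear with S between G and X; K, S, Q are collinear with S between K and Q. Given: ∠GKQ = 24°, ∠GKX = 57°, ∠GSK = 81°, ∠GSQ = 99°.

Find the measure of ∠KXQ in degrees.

1. ∠GXQ = 24°  [same arc GQ]
2. ∠KGX = 75°  [△GSK]
3. ∠GXK = 48°  [△GKX]
4. ∠QSX = 81°  [vertical angles at S]
5. ∠KSX = 99°  [linear pair at S on GX]
6. ∠KQX = 75°  [△XSQ]
7. ∠QKX = 33°  [△KSX]
8. ∠KXQ = 72°  [△KXQ]

∠KXQ = 72°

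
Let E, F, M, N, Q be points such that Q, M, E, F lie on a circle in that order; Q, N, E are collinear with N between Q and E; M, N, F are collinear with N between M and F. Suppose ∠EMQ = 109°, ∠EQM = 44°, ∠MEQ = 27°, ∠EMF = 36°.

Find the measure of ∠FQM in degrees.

1. ∠EFM = 44°  [same arc ME]
2. ∠FEM = 100°  [△MEF]
3. ∠FQM = 80°  [cyclic QMEF, opposite ∠Q+∠E]

∠FQM = 80°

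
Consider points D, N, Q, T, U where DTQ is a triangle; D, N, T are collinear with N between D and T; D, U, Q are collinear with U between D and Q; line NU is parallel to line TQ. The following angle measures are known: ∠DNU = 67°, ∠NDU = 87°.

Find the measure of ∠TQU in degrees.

1. ∠DUN = 26°  [△DNU]
2. ∠NUQ = 154°  [linear pair at U on DQ]
3. ∠TQU = 26°  [NU∥TQ, co-interior at Q–U]

∠TQU = 26°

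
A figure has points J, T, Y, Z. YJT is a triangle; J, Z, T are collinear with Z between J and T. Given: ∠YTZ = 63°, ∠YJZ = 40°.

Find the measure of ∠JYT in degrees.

∠JYT = 77°

1. ∠JTY = 63°  [Z on ray TJ]
2. ∠TJY = 40°  [Z on ray JT]
3. ∠JYT = 77°  [△YJT]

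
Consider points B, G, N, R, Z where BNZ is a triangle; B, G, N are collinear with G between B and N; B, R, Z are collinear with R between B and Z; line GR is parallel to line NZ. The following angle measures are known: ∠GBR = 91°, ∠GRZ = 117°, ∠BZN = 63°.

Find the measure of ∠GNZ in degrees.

∠GNZ = 26°

1. ∠NBZ = 91°  [G on BN, R on BZ]
2. ∠BNZ = 26°  [△BNZ]
3. ∠GNZ = 26°  [G on ray NB]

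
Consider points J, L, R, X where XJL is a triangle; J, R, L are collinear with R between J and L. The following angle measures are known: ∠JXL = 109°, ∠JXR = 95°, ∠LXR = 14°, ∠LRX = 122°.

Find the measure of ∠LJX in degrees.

1. ∠RLX = 44°  [△XRL]
2. ∠JLX = 44°  [R on ray LJ]
3. ∠LJX = 27°  [△XJL]

∠LJX = 27°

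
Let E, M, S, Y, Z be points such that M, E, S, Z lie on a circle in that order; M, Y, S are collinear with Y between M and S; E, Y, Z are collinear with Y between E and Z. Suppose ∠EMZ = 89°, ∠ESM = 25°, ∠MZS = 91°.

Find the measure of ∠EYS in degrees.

1. ∠EZM = 25°  [same arc ME]
2. ∠MES = 89°  [cyclic MESZ, opposite ∠E+∠Z]
3. ∠MEZ = 66°  [△MEZ]
4. ∠EMS = 66°  [△MES]
5. ∠EYM = 48°  [△MYE]
6. ∠EYS = 132°  [linear pair at Y on MS]

∠EYS = 132°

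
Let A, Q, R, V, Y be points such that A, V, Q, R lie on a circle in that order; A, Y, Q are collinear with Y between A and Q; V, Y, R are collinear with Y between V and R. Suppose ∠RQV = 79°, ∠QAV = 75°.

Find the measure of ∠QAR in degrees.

1. ∠QRV = 75°  [same arc VQ]
2. ∠QVR = 26°  [△VQR]
3. ∠QAR = 26°  [same arc QR]

∠QAR = 26°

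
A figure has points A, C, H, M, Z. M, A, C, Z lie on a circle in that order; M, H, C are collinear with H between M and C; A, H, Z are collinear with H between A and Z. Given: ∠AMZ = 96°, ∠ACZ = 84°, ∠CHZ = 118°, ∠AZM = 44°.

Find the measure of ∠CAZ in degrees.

1. ∠AHM = 118°  [vertical angles at H]
2. ∠ACM = 44°  [same arc MA]
3. ∠AHC = 62°  [linear pair at H on MC]
4. ∠CAZ = 74°  [△AHC]

∠CAZ = 74°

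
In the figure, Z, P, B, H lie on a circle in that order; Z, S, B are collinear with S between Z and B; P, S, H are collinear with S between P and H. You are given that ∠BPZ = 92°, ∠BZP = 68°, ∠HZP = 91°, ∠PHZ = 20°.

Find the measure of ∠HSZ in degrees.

∠HSZ = 137°

1. ∠BHP = 68°  [same arc PB]
2. ∠HBP = 89°  [cyclic ZPBH, opposite ∠Z+∠B]
3. ∠BPH = 23°  [△PBH]
4. ∠BZH = 23°  [same arc BH]
5. ∠HSZ = 137°  [△ZSH]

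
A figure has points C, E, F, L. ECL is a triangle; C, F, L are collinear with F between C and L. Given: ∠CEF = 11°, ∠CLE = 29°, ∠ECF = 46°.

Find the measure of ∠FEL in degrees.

1. ∠CFE = 123°  [△ECF]
2. ∠ELF = 29°  [F on ray LC]
3. ∠EFL = 57°  [linear pair at F on CL]
4. ∠FEL = 94°  [△EFL]

∠FEL = 94°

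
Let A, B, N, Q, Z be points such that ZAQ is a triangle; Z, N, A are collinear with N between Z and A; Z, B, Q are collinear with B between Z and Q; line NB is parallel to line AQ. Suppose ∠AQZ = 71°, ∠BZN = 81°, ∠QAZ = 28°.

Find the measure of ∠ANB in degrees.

1. ∠NBZ = 71°  [NB∥AQ, corresponding at B]
2. ∠BNZ = 28°  [△ZNB]
3. ∠ANB = 152°  [linear pair at N on ZA]

∠ANB = 152°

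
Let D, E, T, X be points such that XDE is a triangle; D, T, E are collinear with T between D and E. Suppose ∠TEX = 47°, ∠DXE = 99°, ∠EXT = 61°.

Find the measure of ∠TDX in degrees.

1. ∠DEX = 47°  [T on ray ED]
2. ∠EDX = 34°  [△XDE]
3. ∠TDX = 34°  [T on ray DE]

∠TDX = 34°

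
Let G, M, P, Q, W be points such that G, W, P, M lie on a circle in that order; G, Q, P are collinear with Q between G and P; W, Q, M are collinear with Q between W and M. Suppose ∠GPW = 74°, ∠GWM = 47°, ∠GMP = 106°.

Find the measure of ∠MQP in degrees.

∠MQP = 101°

1. ∠GMW = 74°  [same arc GW]
2. ∠GPM = 47°  [same arc GM]
3. ∠MGP = 27°  [△GPM]
4. ∠GQM = 79°  [△GQM]
5. ∠MQP = 101°  [linear pair at Q on GP]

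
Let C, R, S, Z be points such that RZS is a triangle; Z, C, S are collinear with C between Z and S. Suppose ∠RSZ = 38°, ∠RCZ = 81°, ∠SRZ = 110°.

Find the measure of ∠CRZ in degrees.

∠CRZ = 67°

1. ∠RZS = 32°  [△RZS]
2. ∠CZR = 32°  [C on ray ZS]
3. ∠CRZ = 67°  [△RZC]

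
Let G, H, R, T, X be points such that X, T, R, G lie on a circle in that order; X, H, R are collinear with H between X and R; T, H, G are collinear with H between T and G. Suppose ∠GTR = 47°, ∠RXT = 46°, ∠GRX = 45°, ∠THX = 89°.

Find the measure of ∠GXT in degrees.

∠GXT = 93°

1. ∠RGT = 46°  [same arc TR]
2. ∠GRT = 87°  [△TRG]
3. ∠GXT = 93°  [cyclic XTRG, opposite ∠X+∠R]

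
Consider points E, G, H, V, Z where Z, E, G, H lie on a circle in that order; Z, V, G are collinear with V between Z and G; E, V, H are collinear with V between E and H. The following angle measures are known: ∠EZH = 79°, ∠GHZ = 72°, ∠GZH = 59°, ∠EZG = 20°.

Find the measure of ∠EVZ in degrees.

∠EVZ = 111°

1. ∠HGZ = 49°  [△ZGH]
2. ∠HEZ = 49°  [same arc ZH]
3. ∠EVZ = 111°  [△ZVE]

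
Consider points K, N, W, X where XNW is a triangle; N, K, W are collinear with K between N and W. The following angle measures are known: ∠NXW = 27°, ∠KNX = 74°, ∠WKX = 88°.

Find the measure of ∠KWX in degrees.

∠KWX = 79°

1. ∠WNX = 74°  [K on ray NW]
2. ∠NWX = 79°  [△XNW]
3. ∠KWX = 79°  [K on ray WN]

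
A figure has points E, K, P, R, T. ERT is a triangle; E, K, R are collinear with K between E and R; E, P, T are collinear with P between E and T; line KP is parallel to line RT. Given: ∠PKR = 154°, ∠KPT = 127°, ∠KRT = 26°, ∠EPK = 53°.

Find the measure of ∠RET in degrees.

1. ∠ERT = 26°  [K on ray RE]
2. ∠ETR = 53°  [KP∥RT, corresponding at P]
3. ∠RET = 101°  [△ERT]

∠RET = 101°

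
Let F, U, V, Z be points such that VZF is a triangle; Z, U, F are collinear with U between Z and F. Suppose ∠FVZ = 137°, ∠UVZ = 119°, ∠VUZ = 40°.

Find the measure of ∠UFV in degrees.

∠UFV = 22°

1. ∠UZV = 21°  [△VZU]
2. ∠FZV = 21°  [U on ray ZF]
3. ∠VFZ = 22°  [△VZF]
4. ∠UFV = 22°  [U on ray FZ]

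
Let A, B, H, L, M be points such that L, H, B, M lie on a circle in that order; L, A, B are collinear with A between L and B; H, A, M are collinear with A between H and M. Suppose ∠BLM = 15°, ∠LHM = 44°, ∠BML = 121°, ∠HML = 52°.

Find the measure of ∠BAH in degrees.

∠BAH = 113°

1. ∠BHM = 15°  [same arc BM]
2. ∠HBL = 52°  [same arc LH]
3. ∠BAH = 113°  [△HAB]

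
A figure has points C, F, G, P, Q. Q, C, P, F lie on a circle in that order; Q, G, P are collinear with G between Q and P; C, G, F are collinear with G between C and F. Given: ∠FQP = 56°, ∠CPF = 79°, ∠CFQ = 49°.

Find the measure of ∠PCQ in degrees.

1. ∠FCP = 56°  [same arc PF]
2. ∠CFP = 45°  [△CPF]
3. ∠CPQ = 49°  [same arc QC]
4. ∠CQP = 45°  [same arc CP]
5. ∠PCQ = 86°  [△QCP]

∠PCQ = 86°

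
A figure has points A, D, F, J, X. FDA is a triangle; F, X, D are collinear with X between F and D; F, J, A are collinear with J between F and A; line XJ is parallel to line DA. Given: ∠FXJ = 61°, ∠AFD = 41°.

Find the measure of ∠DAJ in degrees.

1. ∠ADF = 61°  [XJ∥DA, corresponding at X]
2. ∠DAF = 78°  [△FDA]
3. ∠DAJ = 78°  [J on ray AF]

∠DAJ = 78°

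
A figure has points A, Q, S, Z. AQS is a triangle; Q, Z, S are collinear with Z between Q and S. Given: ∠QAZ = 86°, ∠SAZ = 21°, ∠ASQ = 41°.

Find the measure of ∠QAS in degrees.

∠QAS = 107°

1. ∠ASZ = 41°  [Z on ray SQ]
2. ∠AZS = 118°  [△AZS]
3. ∠AZQ = 62°  [linear pair at Z on QS]
4. ∠AQZ = 32°  [△AQZ]
5. ∠AQS = 32°  [Z on ray QS]
6. ∠QAS = 107°  [△AQS]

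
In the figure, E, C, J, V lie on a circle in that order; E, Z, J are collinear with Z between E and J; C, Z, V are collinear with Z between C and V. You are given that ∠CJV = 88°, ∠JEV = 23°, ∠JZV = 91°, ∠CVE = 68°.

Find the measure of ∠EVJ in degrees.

1. ∠CEV = 92°  [cyclic ECJV, opposite ∠E+∠J]
2. ∠CZE = 91°  [vertical angles at Z]
3. ∠CJE = 68°  [same arc EC]
4. ∠ECV = 20°  [△ECV]
5. ∠CEJ = 69°  [△EZC]
6. ∠ECJ = 43°  [△ECJ]
7. ∠EVJ = 137°  [cyclic ECJV, opposite ∠C+∠V]

∠EVJ = 137°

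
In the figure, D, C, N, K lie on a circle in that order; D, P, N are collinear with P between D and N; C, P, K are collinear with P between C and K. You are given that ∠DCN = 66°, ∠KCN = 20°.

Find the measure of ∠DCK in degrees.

1. ∠DKN = 114°  [cyclic DCNK, opposite ∠C+∠K]
2. ∠KDN = 20°  [same arc NK]
3. ∠DNK = 46°  [△DNK]
4. ∠DCK = 46°  [same arc DK]

∠DCK = 46°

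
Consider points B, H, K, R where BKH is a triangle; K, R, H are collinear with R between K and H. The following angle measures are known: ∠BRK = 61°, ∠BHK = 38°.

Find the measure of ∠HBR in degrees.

1. ∠BRH = 119°  [linear pair at R on KH]
2. ∠BHR = 38°  [R on ray HK]
3. ∠HBR = 23°  [△BRH]

∠HBR = 23°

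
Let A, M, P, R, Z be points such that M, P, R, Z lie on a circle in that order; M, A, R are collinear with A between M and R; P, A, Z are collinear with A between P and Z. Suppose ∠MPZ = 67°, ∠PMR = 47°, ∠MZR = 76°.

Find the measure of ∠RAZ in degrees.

1. ∠MRZ = 67°  [same arc MZ]
2. ∠PZR = 47°  [same arc PR]
3. ∠RAZ = 66°  [△RAZ]

∠RAZ = 66°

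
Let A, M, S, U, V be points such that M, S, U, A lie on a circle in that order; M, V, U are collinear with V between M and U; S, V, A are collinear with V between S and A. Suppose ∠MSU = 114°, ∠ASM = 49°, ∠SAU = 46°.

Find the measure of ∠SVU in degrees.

∠SVU = 95°

1. ∠MAU = 66°  [cyclic MSUA, opposite ∠S+∠A]
2. ∠AUM = 49°  [same arc MA]
3. ∠SMU = 46°  [same arc SU]
4. ∠AMU = 65°  [△MUA]
5. ∠MUS = 20°  [△MSU]
6. ∠ASU = 65°  [same arc UA]
7. ∠SVU = 95°  [△SVU]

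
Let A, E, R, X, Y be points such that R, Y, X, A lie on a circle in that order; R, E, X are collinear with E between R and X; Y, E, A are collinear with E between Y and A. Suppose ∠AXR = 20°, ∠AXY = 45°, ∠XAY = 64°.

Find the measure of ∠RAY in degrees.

1. ∠AYR = 20°  [same arc RA]
2. ∠ARY = 135°  [cyclic RYXA, opposite ∠R+∠X]
3. ∠RAY = 25°  [△RYA]

∠RAY = 25°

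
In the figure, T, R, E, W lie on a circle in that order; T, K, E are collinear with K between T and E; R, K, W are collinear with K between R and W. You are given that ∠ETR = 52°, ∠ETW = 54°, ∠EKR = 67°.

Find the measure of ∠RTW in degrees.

∠RTW = 106°

1. ∠EWR = 52°  [same arc RE]
2. ∠ERW = 54°  [same arc EW]
3. ∠REW = 74°  [△REW]
4. ∠RTW = 106°  [cyclic TREW, opposite ∠T+∠E]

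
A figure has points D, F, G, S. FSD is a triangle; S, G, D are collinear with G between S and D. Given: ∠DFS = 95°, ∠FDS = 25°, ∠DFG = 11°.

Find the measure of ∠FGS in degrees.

∠FGS = 36°

1. ∠FDG = 25°  [G on ray DS]
2. ∠DGF = 144°  [△FGD]
3. ∠FGS = 36°  [linear pair at G on SD]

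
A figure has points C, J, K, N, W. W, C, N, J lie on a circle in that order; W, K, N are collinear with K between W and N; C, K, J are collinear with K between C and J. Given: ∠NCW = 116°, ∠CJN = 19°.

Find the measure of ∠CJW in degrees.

1. ∠CWN = 19°  [same arc CN]
2. ∠CNW = 45°  [△WCN]
3. ∠CJW = 45°  [same arc WC]

∠CJW = 45°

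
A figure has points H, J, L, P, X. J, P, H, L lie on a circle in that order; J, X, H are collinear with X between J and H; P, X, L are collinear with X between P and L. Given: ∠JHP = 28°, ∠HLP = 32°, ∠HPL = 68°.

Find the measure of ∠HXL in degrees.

∠HXL = 96°

1. ∠JLP = 28°  [same arc JP]
2. ∠HJL = 68°  [same arc HL]
3. ∠JXL = 84°  [△JXL]
4. ∠HXL = 96°  [linear pair at X on JH]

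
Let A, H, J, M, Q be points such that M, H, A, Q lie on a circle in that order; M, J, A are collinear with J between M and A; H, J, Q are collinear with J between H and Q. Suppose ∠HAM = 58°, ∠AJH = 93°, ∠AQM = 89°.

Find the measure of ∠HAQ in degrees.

1. ∠HQM = 58°  [same arc MH]
2. ∠AHQ = 29°  [△HJA]
3. ∠MJQ = 93°  [vertical angles at J]
4. ∠AMQ = 29°  [△MJQ]
5. ∠AJQ = 87°  [linear pair at J on MA]
6. ∠MAQ = 62°  [△MAQ]
7. ∠AQH = 31°  [△AJQ]
8. ∠HAQ = 120°  [△HAQ]

∠HAQ = 120°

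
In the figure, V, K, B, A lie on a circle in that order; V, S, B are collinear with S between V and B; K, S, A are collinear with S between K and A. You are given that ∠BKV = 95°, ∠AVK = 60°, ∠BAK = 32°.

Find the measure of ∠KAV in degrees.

1. ∠BVK = 32°  [same arc KB]
2. ∠KBV = 53°  [△VKB]
3. ∠KAV = 53°  [same arc VK]

∠KAV = 53°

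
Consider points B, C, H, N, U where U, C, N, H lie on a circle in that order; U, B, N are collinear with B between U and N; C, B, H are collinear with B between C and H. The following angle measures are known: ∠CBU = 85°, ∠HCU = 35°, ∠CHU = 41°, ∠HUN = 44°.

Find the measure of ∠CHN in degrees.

1. ∠HBN = 85°  [vertical angles at B]
2. ∠HNU = 35°  [same arc UH]
3. ∠CHN = 60°  [△NBH]

∠CHN = 60°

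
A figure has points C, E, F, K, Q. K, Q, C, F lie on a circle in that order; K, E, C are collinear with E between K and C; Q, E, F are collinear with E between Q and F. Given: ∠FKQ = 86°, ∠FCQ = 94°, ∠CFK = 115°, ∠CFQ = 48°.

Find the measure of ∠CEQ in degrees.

∠CEQ = 75°

1. ∠CQF = 38°  [△QCF]
2. ∠CQK = 65°  [cyclic KQCF, opposite ∠Q+∠F]
3. ∠CKQ = 48°  [same arc QC]
4. ∠KCQ = 67°  [△KQC]
5. ∠CEQ = 75°  [△QEC]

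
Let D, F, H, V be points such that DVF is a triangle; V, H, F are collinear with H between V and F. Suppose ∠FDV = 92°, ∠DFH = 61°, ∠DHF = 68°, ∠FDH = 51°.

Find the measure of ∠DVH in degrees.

∠DVH = 27°

1. ∠DFV = 61°  [H on ray FV]
2. ∠DVF = 27°  [△DVF]
3. ∠DVH = 27°  [H on ray VF]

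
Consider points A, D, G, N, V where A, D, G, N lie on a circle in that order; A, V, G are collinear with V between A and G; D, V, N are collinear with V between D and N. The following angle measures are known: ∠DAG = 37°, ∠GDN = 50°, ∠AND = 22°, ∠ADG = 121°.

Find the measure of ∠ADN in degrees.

1. ∠GAN = 50°  [same arc GN]
2. ∠ANG = 59°  [cyclic ADGN, opposite ∠D+∠N]
3. ∠AGN = 71°  [△AGN]
4. ∠ADN = 71°  [same arc AN]

∠ADN = 71°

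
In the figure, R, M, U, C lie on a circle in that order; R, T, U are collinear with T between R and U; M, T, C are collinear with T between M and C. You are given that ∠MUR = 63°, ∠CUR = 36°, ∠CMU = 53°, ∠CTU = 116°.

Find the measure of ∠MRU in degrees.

∠MRU = 28°

1. ∠CMR = 36°  [same arc RC]
2. ∠MTR = 116°  [vertical angles at T]
3. ∠MRU = 28°  [△RTM]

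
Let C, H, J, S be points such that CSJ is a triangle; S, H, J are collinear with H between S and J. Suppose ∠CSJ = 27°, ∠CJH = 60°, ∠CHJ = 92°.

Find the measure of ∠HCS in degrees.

1. ∠CSH = 27°  [H on ray SJ]
2. ∠CHS = 88°  [linear pair at H on SJ]
3. ∠HCS = 65°  [△CSH]

∠HCS = 65°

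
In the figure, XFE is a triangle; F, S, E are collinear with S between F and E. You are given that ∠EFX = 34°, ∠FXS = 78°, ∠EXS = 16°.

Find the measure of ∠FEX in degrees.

∠FEX = 52°

1. ∠SFX = 34°  [S on ray FE]
2. ∠FSX = 68°  [△XFS]
3. ∠ESX = 112°  [linear pair at S on FE]
4. ∠SEX = 52°  [△XSE]
5. ∠FEX = 52°  [S on ray EF]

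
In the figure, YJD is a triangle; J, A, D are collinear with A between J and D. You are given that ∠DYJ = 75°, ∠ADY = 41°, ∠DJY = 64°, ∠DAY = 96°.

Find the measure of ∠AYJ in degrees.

∠AYJ = 32°

1. ∠AJY = 64°  [A on ray JD]
2. ∠JAY = 84°  [linear pair at A on JD]
3. ∠AYJ = 32°  [△YJA]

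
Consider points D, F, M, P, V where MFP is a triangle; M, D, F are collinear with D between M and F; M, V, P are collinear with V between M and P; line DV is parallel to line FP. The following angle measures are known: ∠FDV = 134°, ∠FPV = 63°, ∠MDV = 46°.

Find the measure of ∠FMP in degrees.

∠FMP = 71°

1. ∠FPM = 63°  [V on ray PM]
2. ∠MFP = 46°  [DV∥FP, corresponding at D]
3. ∠FMP = 71°  [△MFP]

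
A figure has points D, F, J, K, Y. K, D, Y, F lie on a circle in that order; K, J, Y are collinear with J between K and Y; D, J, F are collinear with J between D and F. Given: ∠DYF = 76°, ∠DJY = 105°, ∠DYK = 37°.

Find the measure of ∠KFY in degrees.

1. ∠DKF = 104°  [cyclic KDYF, opposite ∠K+∠Y]
2. ∠FJK = 105°  [vertical angles at J]
3. ∠DFK = 37°  [same arc KD]
4. ∠FDK = 39°  [△KDF]
5. ∠FKY = 38°  [△KJF]
6. ∠FYK = 39°  [same arc KF]
7. ∠KFY = 103°  [△KYF]

∠KFY = 103°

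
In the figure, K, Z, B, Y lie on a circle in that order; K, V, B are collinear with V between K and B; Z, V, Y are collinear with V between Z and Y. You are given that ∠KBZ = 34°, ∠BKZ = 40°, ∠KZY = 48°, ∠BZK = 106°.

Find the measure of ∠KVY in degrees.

∠KVY = 88°

1. ∠BYZ = 40°  [same arc ZB]
2. ∠KBY = 48°  [same arc KY]
3. ∠BVY = 92°  [△BVY]
4. ∠KVY = 88°  [linear pair at V on KB]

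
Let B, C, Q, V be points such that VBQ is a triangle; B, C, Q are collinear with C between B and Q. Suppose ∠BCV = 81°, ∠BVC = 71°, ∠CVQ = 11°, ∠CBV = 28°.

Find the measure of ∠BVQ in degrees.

1. ∠QCV = 99°  [linear pair at C on BQ]
2. ∠CQV = 70°  [△VCQ]
3. ∠QBV = 28°  [C on ray BQ]
4. ∠BQV = 70°  [C on ray QB]
5. ∠BVQ = 82°  [△VBQ]

∠BVQ = 82°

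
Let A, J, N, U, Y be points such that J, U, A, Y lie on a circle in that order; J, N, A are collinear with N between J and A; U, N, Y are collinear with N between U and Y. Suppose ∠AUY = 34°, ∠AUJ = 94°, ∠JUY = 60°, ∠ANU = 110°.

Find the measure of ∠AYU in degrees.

∠AYU = 50°

1. ∠JAU = 36°  [△UNA]
2. ∠AJU = 50°  [△JUA]
3. ∠AYU = 50°  [same arc UA]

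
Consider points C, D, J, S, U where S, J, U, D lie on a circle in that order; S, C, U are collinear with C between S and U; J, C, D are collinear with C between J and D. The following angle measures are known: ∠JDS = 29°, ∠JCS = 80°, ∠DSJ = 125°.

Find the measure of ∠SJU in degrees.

∠SJU = 77°

1. ∠JUS = 29°  [same arc SJ]
2. ∠DJS = 26°  [△SJD]
3. ∠JSU = 74°  [△SCJ]
4. ∠SJU = 77°  [△SJU]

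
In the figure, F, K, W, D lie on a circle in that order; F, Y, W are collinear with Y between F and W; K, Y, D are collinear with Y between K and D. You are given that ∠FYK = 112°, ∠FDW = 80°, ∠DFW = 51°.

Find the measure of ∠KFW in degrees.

1. ∠KYW = 68°  [linear pair at Y on FW]
2. ∠FKW = 100°  [cyclic FKWD, opposite ∠K+∠D]
3. ∠DKW = 51°  [same arc WD]
4. ∠FWK = 61°  [△KYW]
5. ∠KFW = 19°  [△FKW]

∠KFW = 19°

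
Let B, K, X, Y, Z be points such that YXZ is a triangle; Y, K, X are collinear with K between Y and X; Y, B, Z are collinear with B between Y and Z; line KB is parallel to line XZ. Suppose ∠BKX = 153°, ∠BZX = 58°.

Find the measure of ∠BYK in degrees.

1. ∠BKY = 27°  [linear pair at K on YX]
2. ∠XZY = 58°  [B on ray ZY]
3. ∠YXZ = 27°  [KB∥XZ, corresponding at K]
4. ∠XYZ = 95°  [△YXZ]
5. ∠BYK = 95°  [K on YX, B on YZ]

∠BYK = 95°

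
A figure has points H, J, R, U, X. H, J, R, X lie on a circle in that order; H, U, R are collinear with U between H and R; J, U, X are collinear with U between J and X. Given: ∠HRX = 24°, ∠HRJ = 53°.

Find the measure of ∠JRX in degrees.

1. ∠HJX = 24°  [same arc HX]
2. ∠HXJ = 53°  [same arc HJ]
3. ∠JHX = 103°  [△HJX]
4. ∠JRX = 77°  [cyclic HJRX, opposite ∠H+∠R]

∠JRX = 77°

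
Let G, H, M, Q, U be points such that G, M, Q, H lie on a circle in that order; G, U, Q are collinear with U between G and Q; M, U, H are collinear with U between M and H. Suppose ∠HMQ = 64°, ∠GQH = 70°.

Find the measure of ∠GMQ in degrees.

1. ∠HGQ = 64°  [same arc QH]
2. ∠GHQ = 46°  [△GQH]
3. ∠GMQ = 134°  [cyclic GMQH, opposite ∠M+∠H]

∠GMQ = 134°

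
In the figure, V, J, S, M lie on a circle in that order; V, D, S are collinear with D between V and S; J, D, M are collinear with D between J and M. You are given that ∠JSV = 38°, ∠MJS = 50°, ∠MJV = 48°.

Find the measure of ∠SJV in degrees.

∠SJV = 98°

1. ∠MVS = 50°  [same arc SM]
2. ∠MSV = 48°  [same arc VM]
3. ∠SMV = 82°  [△VSM]
4. ∠SJV = 98°  [cyclic VJSM, opposite ∠J+∠M]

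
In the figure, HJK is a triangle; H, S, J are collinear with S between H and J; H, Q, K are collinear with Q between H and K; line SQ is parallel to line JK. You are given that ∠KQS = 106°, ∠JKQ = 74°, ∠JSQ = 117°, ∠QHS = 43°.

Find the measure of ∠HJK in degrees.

1. ∠HKJ = 74°  [Q on ray KH]
2. ∠JHK = 43°  [S on HJ, Q on HK]
3. ∠HJK = 63°  [△HJK]

∠HJK = 63°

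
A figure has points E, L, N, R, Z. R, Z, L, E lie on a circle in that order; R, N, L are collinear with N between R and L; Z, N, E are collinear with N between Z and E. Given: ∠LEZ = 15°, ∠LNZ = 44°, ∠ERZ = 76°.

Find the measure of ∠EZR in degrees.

∠EZR = 29°

1. ∠LRZ = 15°  [same arc ZL]
2. ∠RNZ = 136°  [linear pair at N on RL]
3. ∠EZR = 29°  [△RNZ]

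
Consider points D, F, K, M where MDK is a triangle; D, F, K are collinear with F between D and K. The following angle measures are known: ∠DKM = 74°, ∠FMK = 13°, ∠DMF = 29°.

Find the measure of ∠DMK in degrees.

1. ∠FKM = 74°  [F on ray KD]
2. ∠KFM = 93°  [△MFK]
3. ∠DFM = 87°  [linear pair at F on DK]
4. ∠FDM = 64°  [△MDF]
5. ∠KDM = 64°  [F on ray DK]
6. ∠DMK = 42°  [△MDK]

∠DMK = 42°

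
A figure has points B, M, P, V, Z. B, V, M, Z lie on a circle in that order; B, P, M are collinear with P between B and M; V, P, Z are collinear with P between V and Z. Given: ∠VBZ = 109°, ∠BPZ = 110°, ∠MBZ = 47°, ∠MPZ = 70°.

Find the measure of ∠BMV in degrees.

1. ∠MPV = 110°  [vertical angles at P]
2. ∠MVZ = 47°  [same arc MZ]
3. ∠BMV = 23°  [△VPM]

∠BMV = 23°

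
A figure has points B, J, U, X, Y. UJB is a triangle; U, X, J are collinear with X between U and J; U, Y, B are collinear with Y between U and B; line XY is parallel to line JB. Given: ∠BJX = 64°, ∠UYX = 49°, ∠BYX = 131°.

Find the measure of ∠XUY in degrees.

1. ∠BJU = 64°  [X on ray JU]
2. ∠JBU = 49°  [XY∥JB, corresponding at Y]
3. ∠BUJ = 67°  [△UJB]
4. ∠XUY = 67°  [X on UJ, Y on UB]

∠XUY = 67°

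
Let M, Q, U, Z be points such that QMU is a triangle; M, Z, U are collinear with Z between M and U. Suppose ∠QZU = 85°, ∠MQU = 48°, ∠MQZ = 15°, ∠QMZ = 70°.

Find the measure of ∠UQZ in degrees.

1. ∠QMU = 70°  [Z on ray MU]
2. ∠MUQ = 62°  [△QMU]
3. ∠QUZ = 62°  [Z on ray UM]
4. ∠UQZ = 33°  [△QZU]

∠UQZ = 33°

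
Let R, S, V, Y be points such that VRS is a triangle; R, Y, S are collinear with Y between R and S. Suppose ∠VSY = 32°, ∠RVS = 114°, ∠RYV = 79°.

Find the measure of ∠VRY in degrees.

∠VRY = 34°

1. ∠RSV = 32°  [Y on ray SR]
2. ∠SRV = 34°  [△VRS]
3. ∠VRY = 34°  [Y on ray RS]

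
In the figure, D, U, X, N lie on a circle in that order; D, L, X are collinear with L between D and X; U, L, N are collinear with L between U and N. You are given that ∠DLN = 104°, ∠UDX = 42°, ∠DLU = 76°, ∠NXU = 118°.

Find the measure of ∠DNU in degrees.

∠DNU = 56°

1. ∠DUN = 62°  [△DLU]
2. ∠NDU = 62°  [cyclic DUXN, opposite ∠D+∠X]
3. ∠DNU = 56°  [△DUN]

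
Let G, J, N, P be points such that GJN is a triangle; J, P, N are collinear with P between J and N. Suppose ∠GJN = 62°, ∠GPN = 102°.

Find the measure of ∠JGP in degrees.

1. ∠GJP = 62°  [P on ray JN]
2. ∠GPJ = 78°  [linear pair at P on JN]
3. ∠JGP = 40°  [△GJP]

∠JGP = 40°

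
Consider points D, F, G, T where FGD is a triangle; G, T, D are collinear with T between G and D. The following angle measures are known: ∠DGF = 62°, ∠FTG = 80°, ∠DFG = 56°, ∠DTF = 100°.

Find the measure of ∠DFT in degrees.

1. ∠FDG = 62°  [△FGD]
2. ∠FDT = 62°  [T on ray DG]
3. ∠DFT = 18°  [△FTD]

∠DFT = 18°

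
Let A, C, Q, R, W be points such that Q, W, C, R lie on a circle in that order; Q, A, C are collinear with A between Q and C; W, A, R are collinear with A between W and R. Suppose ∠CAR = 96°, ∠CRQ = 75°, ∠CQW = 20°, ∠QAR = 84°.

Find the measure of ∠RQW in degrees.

1. ∠QAW = 96°  [vertical angles at A]
2. ∠CWQ = 105°  [cyclic QWCR, opposite ∠W+∠R]
3. ∠QCW = 55°  [△QWC]
4. ∠QWR = 64°  [△QAW]
5. ∠QRW = 55°  [same arc QW]
6. ∠RQW = 61°  [△QWR]

∠RQW = 61°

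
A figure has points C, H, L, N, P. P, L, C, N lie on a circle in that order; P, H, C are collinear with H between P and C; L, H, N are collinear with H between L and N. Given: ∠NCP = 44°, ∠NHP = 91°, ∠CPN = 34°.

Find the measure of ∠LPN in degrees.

1. ∠NLP = 44°  [same arc PN]
2. ∠LNP = 55°  [△PHN]
3. ∠LPN = 81°  [△PLN]

∠LPN = 81°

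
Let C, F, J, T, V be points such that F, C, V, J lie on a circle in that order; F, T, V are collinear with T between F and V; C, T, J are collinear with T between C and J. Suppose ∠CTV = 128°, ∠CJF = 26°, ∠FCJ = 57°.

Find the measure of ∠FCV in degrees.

∠FCV = 83°

1. ∠CTF = 52°  [linear pair at T on FV]
2. ∠CVF = 26°  [same arc FC]
3. ∠CFV = 71°  [△FTC]
4. ∠FCV = 83°  [△FCV]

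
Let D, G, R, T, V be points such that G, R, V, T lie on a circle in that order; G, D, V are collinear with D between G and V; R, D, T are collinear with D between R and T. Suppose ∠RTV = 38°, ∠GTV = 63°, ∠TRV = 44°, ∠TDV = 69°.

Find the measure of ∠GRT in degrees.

1. ∠RGV = 38°  [same arc RV]
2. ∠GDR = 69°  [vertical angles at D]
3. ∠GRT = 73°  [△GDR]

∠GRT = 73°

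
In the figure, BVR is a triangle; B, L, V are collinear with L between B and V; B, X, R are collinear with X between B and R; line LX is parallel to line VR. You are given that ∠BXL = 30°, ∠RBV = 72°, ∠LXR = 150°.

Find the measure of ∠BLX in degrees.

1. ∠BRV = 30°  [LX∥VR, corresponding at X]
2. ∠BVR = 78°  [△BVR]
3. ∠BLX = 78°  [LX∥VR, corresponding at L]

∠BLX = 78°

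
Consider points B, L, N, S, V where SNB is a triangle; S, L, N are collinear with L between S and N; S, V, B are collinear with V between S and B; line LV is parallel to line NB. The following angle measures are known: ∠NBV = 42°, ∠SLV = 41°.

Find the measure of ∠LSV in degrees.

∠LSV = 97°

1. ∠NBS = 42°  [V on ray BS]
2. ∠BNS = 41°  [LV∥NB, corresponding at L]
3. ∠BSN = 97°  [△SNB]
4. ∠LSV = 97°  [L on SN, V on SB]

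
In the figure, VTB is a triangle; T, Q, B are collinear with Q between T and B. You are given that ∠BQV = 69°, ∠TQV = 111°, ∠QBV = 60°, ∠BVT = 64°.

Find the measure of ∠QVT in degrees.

∠QVT = 13°

1. ∠TBV = 60°  [Q on ray BT]
2. ∠BTV = 56°  [△VTB]
3. ∠QTV = 56°  [Q on ray TB]
4. ∠QVT = 13°  [△VTQ]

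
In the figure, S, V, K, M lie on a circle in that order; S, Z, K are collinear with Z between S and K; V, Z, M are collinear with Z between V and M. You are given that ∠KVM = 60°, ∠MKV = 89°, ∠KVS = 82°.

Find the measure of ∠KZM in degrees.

1. ∠KSM = 60°  [same arc KM]
2. ∠KMV = 31°  [△VKM]
3. ∠KMS = 98°  [cyclic SVKM, opposite ∠V+∠M]
4. ∠MKS = 22°  [△SKM]
5. ∠KZM = 127°  [△KZM]

∠KZM = 127°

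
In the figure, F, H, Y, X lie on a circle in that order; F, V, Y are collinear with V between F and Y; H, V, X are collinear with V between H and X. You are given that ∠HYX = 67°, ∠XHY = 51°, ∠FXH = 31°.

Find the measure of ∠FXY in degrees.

∠FXY = 93°

1. ∠HXY = 62°  [△HYX]
2. ∠FYH = 31°  [same arc FH]
3. ∠HFY = 62°  [same arc HY]
4. ∠FHY = 87°  [△FHY]
5. ∠FXY = 93°  [cyclic FHYX, opposite ∠H+∠X]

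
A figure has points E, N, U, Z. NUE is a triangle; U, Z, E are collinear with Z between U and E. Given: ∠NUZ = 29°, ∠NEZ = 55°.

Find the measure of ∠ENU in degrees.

∠ENU = 96°

1. ∠EUN = 29°  [Z on ray UE]
2. ∠NEU = 55°  [Z on ray EU]
3. ∠ENU = 96°  [△NUE]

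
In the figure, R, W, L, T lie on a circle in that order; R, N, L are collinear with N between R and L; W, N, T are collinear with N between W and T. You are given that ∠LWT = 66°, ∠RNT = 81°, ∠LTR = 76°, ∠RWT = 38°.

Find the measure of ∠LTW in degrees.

∠LTW = 43°

1. ∠LRT = 66°  [same arc LT]
2. ∠LNT = 99°  [linear pair at N on RL]
3. ∠RLT = 38°  [△RLT]
4. ∠LTW = 43°  [△LNT]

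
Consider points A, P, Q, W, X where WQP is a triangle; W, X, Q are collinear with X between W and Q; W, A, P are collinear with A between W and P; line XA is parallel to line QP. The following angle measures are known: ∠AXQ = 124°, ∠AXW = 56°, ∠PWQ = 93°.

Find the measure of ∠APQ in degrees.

∠APQ = 31°

1. ∠PQW = 56°  [XA∥QP, corresponding at X]
2. ∠QPW = 31°  [△WQP]
3. ∠APQ = 31°  [A on ray PW]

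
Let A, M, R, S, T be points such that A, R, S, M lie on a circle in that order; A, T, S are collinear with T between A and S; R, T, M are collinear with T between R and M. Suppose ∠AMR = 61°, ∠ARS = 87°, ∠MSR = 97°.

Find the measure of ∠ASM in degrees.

∠ASM = 36°

1. ∠MAR = 83°  [cyclic ARSM, opposite ∠A+∠S]
2. ∠ARM = 36°  [△ARM]
3. ∠ASM = 36°  [same arc AM]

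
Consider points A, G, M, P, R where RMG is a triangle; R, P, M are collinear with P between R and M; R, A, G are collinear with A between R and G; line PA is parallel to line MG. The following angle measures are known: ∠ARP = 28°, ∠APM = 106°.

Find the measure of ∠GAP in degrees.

1. ∠APR = 74°  [linear pair at P on RM]
2. ∠PAR = 78°  [△RPA]
3. ∠GAP = 102°  [linear pair at A on RG]

∠GAP = 102°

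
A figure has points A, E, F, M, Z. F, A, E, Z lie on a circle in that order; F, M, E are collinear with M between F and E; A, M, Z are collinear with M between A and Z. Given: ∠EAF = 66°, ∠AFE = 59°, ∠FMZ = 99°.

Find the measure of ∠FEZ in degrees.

∠FEZ = 40°

1. ∠AZE = 59°  [same arc AE]
2. ∠EMZ = 81°  [linear pair at M on FE]
3. ∠FEZ = 40°  [△EMZ]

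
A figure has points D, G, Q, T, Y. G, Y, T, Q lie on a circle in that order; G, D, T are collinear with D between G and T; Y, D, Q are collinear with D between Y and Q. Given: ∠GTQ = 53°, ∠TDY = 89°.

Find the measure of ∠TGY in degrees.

1. ∠GYQ = 53°  [same arc GQ]
2. ∠GDY = 91°  [linear pair at D on GT]
3. ∠TGY = 36°  [△GDY]

∠TGY = 36°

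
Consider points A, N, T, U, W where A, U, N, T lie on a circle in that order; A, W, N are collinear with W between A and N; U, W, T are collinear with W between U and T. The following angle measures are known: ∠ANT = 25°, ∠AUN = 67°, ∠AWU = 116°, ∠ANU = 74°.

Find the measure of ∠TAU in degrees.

∠TAU = 81°

1. ∠AUT = 25°  [same arc AT]
2. ∠ATU = 74°  [same arc AU]
3. ∠TAU = 81°  [△AUT]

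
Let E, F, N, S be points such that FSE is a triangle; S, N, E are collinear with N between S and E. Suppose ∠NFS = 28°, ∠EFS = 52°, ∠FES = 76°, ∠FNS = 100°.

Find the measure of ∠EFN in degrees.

1. ∠FEN = 76°  [N on ray ES]
2. ∠ENF = 80°  [linear pair at N on SE]
3. ∠EFN = 24°  [△FNE]

∠EFN = 24°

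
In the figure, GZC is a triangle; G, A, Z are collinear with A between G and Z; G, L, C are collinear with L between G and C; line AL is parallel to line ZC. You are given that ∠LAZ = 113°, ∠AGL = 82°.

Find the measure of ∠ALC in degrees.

∠ALC = 149°

1. ∠GAL = 67°  [linear pair at A on GZ]
2. ∠ALG = 31°  [△GAL]
3. ∠ALC = 149°  [linear pair at L on GC]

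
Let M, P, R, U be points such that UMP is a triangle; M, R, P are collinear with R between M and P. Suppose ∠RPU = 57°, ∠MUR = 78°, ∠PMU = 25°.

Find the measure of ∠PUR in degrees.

∠PUR = 20°

1. ∠RMU = 25°  [R on ray MP]
2. ∠MRU = 77°  [△UMR]
3. ∠PRU = 103°  [linear pair at R on MP]
4. ∠PUR = 20°  [△URP]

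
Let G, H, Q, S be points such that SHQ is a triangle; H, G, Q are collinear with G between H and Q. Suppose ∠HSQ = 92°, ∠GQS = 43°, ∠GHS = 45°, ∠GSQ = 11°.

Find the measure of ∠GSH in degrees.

1. ∠QGS = 126°  [△SGQ]
2. ∠HGS = 54°  [linear pair at G on HQ]
3. ∠GSH = 81°  [△SHG]

∠GSH = 81°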